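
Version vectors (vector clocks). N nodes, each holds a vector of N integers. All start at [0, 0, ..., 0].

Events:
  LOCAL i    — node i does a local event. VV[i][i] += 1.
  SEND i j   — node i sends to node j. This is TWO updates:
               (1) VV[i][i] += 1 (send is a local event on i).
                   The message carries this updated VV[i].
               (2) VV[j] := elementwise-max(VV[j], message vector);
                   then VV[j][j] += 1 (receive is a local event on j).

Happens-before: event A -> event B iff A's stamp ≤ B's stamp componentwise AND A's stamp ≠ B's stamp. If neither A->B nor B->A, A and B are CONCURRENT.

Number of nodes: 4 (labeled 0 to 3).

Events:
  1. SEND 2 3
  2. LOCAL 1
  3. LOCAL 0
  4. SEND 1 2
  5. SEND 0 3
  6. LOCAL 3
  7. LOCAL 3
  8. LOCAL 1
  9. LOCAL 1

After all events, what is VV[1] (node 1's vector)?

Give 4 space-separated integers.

Answer: 0 4 0 0

Derivation:
Initial: VV[0]=[0, 0, 0, 0]
Initial: VV[1]=[0, 0, 0, 0]
Initial: VV[2]=[0, 0, 0, 0]
Initial: VV[3]=[0, 0, 0, 0]
Event 1: SEND 2->3: VV[2][2]++ -> VV[2]=[0, 0, 1, 0], msg_vec=[0, 0, 1, 0]; VV[3]=max(VV[3],msg_vec) then VV[3][3]++ -> VV[3]=[0, 0, 1, 1]
Event 2: LOCAL 1: VV[1][1]++ -> VV[1]=[0, 1, 0, 0]
Event 3: LOCAL 0: VV[0][0]++ -> VV[0]=[1, 0, 0, 0]
Event 4: SEND 1->2: VV[1][1]++ -> VV[1]=[0, 2, 0, 0], msg_vec=[0, 2, 0, 0]; VV[2]=max(VV[2],msg_vec) then VV[2][2]++ -> VV[2]=[0, 2, 2, 0]
Event 5: SEND 0->3: VV[0][0]++ -> VV[0]=[2, 0, 0, 0], msg_vec=[2, 0, 0, 0]; VV[3]=max(VV[3],msg_vec) then VV[3][3]++ -> VV[3]=[2, 0, 1, 2]
Event 6: LOCAL 3: VV[3][3]++ -> VV[3]=[2, 0, 1, 3]
Event 7: LOCAL 3: VV[3][3]++ -> VV[3]=[2, 0, 1, 4]
Event 8: LOCAL 1: VV[1][1]++ -> VV[1]=[0, 3, 0, 0]
Event 9: LOCAL 1: VV[1][1]++ -> VV[1]=[0, 4, 0, 0]
Final vectors: VV[0]=[2, 0, 0, 0]; VV[1]=[0, 4, 0, 0]; VV[2]=[0, 2, 2, 0]; VV[3]=[2, 0, 1, 4]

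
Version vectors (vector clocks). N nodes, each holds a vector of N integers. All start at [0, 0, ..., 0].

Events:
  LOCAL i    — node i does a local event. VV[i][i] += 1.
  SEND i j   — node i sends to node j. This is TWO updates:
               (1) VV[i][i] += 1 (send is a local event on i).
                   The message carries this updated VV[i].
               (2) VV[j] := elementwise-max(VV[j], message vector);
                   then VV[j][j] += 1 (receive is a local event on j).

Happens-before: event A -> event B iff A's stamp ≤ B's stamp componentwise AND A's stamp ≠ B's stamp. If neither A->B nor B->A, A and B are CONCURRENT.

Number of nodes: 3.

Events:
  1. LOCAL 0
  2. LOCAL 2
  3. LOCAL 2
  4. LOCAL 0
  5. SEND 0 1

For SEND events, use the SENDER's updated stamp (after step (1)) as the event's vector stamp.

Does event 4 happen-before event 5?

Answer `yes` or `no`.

Answer: yes

Derivation:
Initial: VV[0]=[0, 0, 0]
Initial: VV[1]=[0, 0, 0]
Initial: VV[2]=[0, 0, 0]
Event 1: LOCAL 0: VV[0][0]++ -> VV[0]=[1, 0, 0]
Event 2: LOCAL 2: VV[2][2]++ -> VV[2]=[0, 0, 1]
Event 3: LOCAL 2: VV[2][2]++ -> VV[2]=[0, 0, 2]
Event 4: LOCAL 0: VV[0][0]++ -> VV[0]=[2, 0, 0]
Event 5: SEND 0->1: VV[0][0]++ -> VV[0]=[3, 0, 0], msg_vec=[3, 0, 0]; VV[1]=max(VV[1],msg_vec) then VV[1][1]++ -> VV[1]=[3, 1, 0]
Event 4 stamp: [2, 0, 0]
Event 5 stamp: [3, 0, 0]
[2, 0, 0] <= [3, 0, 0]? True. Equal? False. Happens-before: True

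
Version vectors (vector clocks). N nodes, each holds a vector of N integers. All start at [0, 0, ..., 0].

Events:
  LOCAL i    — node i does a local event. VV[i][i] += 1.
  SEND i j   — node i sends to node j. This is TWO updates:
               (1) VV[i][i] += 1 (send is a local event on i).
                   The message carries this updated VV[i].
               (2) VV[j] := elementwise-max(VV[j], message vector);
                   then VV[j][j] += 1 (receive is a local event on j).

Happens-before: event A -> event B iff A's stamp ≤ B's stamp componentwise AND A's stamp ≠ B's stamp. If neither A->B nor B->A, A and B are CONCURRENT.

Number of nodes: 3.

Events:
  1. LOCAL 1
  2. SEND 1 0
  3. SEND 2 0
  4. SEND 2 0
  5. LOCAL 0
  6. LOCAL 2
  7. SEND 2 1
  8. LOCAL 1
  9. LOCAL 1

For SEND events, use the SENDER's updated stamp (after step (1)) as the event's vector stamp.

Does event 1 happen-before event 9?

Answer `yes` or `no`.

Initial: VV[0]=[0, 0, 0]
Initial: VV[1]=[0, 0, 0]
Initial: VV[2]=[0, 0, 0]
Event 1: LOCAL 1: VV[1][1]++ -> VV[1]=[0, 1, 0]
Event 2: SEND 1->0: VV[1][1]++ -> VV[1]=[0, 2, 0], msg_vec=[0, 2, 0]; VV[0]=max(VV[0],msg_vec) then VV[0][0]++ -> VV[0]=[1, 2, 0]
Event 3: SEND 2->0: VV[2][2]++ -> VV[2]=[0, 0, 1], msg_vec=[0, 0, 1]; VV[0]=max(VV[0],msg_vec) then VV[0][0]++ -> VV[0]=[2, 2, 1]
Event 4: SEND 2->0: VV[2][2]++ -> VV[2]=[0, 0, 2], msg_vec=[0, 0, 2]; VV[0]=max(VV[0],msg_vec) then VV[0][0]++ -> VV[0]=[3, 2, 2]
Event 5: LOCAL 0: VV[0][0]++ -> VV[0]=[4, 2, 2]
Event 6: LOCAL 2: VV[2][2]++ -> VV[2]=[0, 0, 3]
Event 7: SEND 2->1: VV[2][2]++ -> VV[2]=[0, 0, 4], msg_vec=[0, 0, 4]; VV[1]=max(VV[1],msg_vec) then VV[1][1]++ -> VV[1]=[0, 3, 4]
Event 8: LOCAL 1: VV[1][1]++ -> VV[1]=[0, 4, 4]
Event 9: LOCAL 1: VV[1][1]++ -> VV[1]=[0, 5, 4]
Event 1 stamp: [0, 1, 0]
Event 9 stamp: [0, 5, 4]
[0, 1, 0] <= [0, 5, 4]? True. Equal? False. Happens-before: True

Answer: yes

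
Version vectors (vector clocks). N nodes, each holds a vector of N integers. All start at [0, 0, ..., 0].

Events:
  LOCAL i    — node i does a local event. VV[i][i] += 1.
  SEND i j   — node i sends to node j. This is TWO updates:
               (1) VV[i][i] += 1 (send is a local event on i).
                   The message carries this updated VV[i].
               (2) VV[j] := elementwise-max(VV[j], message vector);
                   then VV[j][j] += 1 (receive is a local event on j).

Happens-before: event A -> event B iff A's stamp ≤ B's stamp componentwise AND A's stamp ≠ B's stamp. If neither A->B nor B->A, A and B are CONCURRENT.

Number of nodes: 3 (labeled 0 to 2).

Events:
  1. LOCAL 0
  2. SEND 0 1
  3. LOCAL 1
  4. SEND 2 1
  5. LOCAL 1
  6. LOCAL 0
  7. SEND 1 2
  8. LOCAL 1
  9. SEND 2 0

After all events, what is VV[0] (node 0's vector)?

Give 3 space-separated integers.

Initial: VV[0]=[0, 0, 0]
Initial: VV[1]=[0, 0, 0]
Initial: VV[2]=[0, 0, 0]
Event 1: LOCAL 0: VV[0][0]++ -> VV[0]=[1, 0, 0]
Event 2: SEND 0->1: VV[0][0]++ -> VV[0]=[2, 0, 0], msg_vec=[2, 0, 0]; VV[1]=max(VV[1],msg_vec) then VV[1][1]++ -> VV[1]=[2, 1, 0]
Event 3: LOCAL 1: VV[1][1]++ -> VV[1]=[2, 2, 0]
Event 4: SEND 2->1: VV[2][2]++ -> VV[2]=[0, 0, 1], msg_vec=[0, 0, 1]; VV[1]=max(VV[1],msg_vec) then VV[1][1]++ -> VV[1]=[2, 3, 1]
Event 5: LOCAL 1: VV[1][1]++ -> VV[1]=[2, 4, 1]
Event 6: LOCAL 0: VV[0][0]++ -> VV[0]=[3, 0, 0]
Event 7: SEND 1->2: VV[1][1]++ -> VV[1]=[2, 5, 1], msg_vec=[2, 5, 1]; VV[2]=max(VV[2],msg_vec) then VV[2][2]++ -> VV[2]=[2, 5, 2]
Event 8: LOCAL 1: VV[1][1]++ -> VV[1]=[2, 6, 1]
Event 9: SEND 2->0: VV[2][2]++ -> VV[2]=[2, 5, 3], msg_vec=[2, 5, 3]; VV[0]=max(VV[0],msg_vec) then VV[0][0]++ -> VV[0]=[4, 5, 3]
Final vectors: VV[0]=[4, 5, 3]; VV[1]=[2, 6, 1]; VV[2]=[2, 5, 3]

Answer: 4 5 3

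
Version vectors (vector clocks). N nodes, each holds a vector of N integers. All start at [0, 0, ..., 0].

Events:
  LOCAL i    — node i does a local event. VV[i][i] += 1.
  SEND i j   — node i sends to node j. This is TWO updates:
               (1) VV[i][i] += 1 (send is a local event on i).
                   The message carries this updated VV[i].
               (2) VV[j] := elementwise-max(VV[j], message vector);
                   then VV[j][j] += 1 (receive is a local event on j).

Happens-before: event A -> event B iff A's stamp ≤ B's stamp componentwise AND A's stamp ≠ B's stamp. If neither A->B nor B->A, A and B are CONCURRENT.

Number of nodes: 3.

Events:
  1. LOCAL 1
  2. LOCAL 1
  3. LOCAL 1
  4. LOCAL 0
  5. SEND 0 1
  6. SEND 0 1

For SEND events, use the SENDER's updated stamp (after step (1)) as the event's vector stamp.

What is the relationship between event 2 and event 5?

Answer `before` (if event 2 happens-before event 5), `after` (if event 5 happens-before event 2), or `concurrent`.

Initial: VV[0]=[0, 0, 0]
Initial: VV[1]=[0, 0, 0]
Initial: VV[2]=[0, 0, 0]
Event 1: LOCAL 1: VV[1][1]++ -> VV[1]=[0, 1, 0]
Event 2: LOCAL 1: VV[1][1]++ -> VV[1]=[0, 2, 0]
Event 3: LOCAL 1: VV[1][1]++ -> VV[1]=[0, 3, 0]
Event 4: LOCAL 0: VV[0][0]++ -> VV[0]=[1, 0, 0]
Event 5: SEND 0->1: VV[0][0]++ -> VV[0]=[2, 0, 0], msg_vec=[2, 0, 0]; VV[1]=max(VV[1],msg_vec) then VV[1][1]++ -> VV[1]=[2, 4, 0]
Event 6: SEND 0->1: VV[0][0]++ -> VV[0]=[3, 0, 0], msg_vec=[3, 0, 0]; VV[1]=max(VV[1],msg_vec) then VV[1][1]++ -> VV[1]=[3, 5, 0]
Event 2 stamp: [0, 2, 0]
Event 5 stamp: [2, 0, 0]
[0, 2, 0] <= [2, 0, 0]? False
[2, 0, 0] <= [0, 2, 0]? False
Relation: concurrent

Answer: concurrent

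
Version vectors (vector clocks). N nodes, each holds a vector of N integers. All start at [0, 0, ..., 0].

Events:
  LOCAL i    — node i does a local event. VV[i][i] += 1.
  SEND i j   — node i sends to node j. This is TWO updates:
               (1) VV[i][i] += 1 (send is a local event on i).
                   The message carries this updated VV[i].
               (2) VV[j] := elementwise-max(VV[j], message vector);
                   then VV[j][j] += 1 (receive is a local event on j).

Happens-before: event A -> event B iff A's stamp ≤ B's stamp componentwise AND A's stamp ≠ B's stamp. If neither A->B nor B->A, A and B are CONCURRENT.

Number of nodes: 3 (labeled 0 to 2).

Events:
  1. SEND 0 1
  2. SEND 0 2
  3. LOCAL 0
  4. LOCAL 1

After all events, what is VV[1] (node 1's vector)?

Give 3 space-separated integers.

Initial: VV[0]=[0, 0, 0]
Initial: VV[1]=[0, 0, 0]
Initial: VV[2]=[0, 0, 0]
Event 1: SEND 0->1: VV[0][0]++ -> VV[0]=[1, 0, 0], msg_vec=[1, 0, 0]; VV[1]=max(VV[1],msg_vec) then VV[1][1]++ -> VV[1]=[1, 1, 0]
Event 2: SEND 0->2: VV[0][0]++ -> VV[0]=[2, 0, 0], msg_vec=[2, 0, 0]; VV[2]=max(VV[2],msg_vec) then VV[2][2]++ -> VV[2]=[2, 0, 1]
Event 3: LOCAL 0: VV[0][0]++ -> VV[0]=[3, 0, 0]
Event 4: LOCAL 1: VV[1][1]++ -> VV[1]=[1, 2, 0]
Final vectors: VV[0]=[3, 0, 0]; VV[1]=[1, 2, 0]; VV[2]=[2, 0, 1]

Answer: 1 2 0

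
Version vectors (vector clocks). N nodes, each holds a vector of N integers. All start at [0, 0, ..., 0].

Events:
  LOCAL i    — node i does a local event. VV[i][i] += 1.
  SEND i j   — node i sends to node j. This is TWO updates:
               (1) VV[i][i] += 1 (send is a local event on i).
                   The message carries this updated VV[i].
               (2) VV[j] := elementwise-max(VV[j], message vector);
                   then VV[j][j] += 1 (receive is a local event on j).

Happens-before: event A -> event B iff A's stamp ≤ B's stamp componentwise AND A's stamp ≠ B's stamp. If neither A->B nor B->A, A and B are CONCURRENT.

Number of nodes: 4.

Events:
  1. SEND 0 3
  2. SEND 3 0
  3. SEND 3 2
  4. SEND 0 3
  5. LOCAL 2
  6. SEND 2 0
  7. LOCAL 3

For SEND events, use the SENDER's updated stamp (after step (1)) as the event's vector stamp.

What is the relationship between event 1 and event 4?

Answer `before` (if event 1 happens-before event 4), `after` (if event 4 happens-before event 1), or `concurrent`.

Initial: VV[0]=[0, 0, 0, 0]
Initial: VV[1]=[0, 0, 0, 0]
Initial: VV[2]=[0, 0, 0, 0]
Initial: VV[3]=[0, 0, 0, 0]
Event 1: SEND 0->3: VV[0][0]++ -> VV[0]=[1, 0, 0, 0], msg_vec=[1, 0, 0, 0]; VV[3]=max(VV[3],msg_vec) then VV[3][3]++ -> VV[3]=[1, 0, 0, 1]
Event 2: SEND 3->0: VV[3][3]++ -> VV[3]=[1, 0, 0, 2], msg_vec=[1, 0, 0, 2]; VV[0]=max(VV[0],msg_vec) then VV[0][0]++ -> VV[0]=[2, 0, 0, 2]
Event 3: SEND 3->2: VV[3][3]++ -> VV[3]=[1, 0, 0, 3], msg_vec=[1, 0, 0, 3]; VV[2]=max(VV[2],msg_vec) then VV[2][2]++ -> VV[2]=[1, 0, 1, 3]
Event 4: SEND 0->3: VV[0][0]++ -> VV[0]=[3, 0, 0, 2], msg_vec=[3, 0, 0, 2]; VV[3]=max(VV[3],msg_vec) then VV[3][3]++ -> VV[3]=[3, 0, 0, 4]
Event 5: LOCAL 2: VV[2][2]++ -> VV[2]=[1, 0, 2, 3]
Event 6: SEND 2->0: VV[2][2]++ -> VV[2]=[1, 0, 3, 3], msg_vec=[1, 0, 3, 3]; VV[0]=max(VV[0],msg_vec) then VV[0][0]++ -> VV[0]=[4, 0, 3, 3]
Event 7: LOCAL 3: VV[3][3]++ -> VV[3]=[3, 0, 0, 5]
Event 1 stamp: [1, 0, 0, 0]
Event 4 stamp: [3, 0, 0, 2]
[1, 0, 0, 0] <= [3, 0, 0, 2]? True
[3, 0, 0, 2] <= [1, 0, 0, 0]? False
Relation: before

Answer: before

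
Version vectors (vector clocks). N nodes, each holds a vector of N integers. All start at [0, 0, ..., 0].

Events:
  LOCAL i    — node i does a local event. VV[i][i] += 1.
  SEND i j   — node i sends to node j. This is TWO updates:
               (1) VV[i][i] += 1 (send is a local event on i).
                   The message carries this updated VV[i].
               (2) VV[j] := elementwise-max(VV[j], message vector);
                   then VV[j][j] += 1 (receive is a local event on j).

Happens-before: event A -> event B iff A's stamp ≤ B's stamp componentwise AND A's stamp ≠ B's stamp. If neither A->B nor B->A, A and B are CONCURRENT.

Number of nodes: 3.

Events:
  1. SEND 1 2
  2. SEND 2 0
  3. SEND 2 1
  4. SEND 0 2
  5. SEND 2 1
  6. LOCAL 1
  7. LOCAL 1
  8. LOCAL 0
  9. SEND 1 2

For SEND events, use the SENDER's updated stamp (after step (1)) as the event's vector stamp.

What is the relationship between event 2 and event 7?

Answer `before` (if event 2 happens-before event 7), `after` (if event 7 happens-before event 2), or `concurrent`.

Initial: VV[0]=[0, 0, 0]
Initial: VV[1]=[0, 0, 0]
Initial: VV[2]=[0, 0, 0]
Event 1: SEND 1->2: VV[1][1]++ -> VV[1]=[0, 1, 0], msg_vec=[0, 1, 0]; VV[2]=max(VV[2],msg_vec) then VV[2][2]++ -> VV[2]=[0, 1, 1]
Event 2: SEND 2->0: VV[2][2]++ -> VV[2]=[0, 1, 2], msg_vec=[0, 1, 2]; VV[0]=max(VV[0],msg_vec) then VV[0][0]++ -> VV[0]=[1, 1, 2]
Event 3: SEND 2->1: VV[2][2]++ -> VV[2]=[0, 1, 3], msg_vec=[0, 1, 3]; VV[1]=max(VV[1],msg_vec) then VV[1][1]++ -> VV[1]=[0, 2, 3]
Event 4: SEND 0->2: VV[0][0]++ -> VV[0]=[2, 1, 2], msg_vec=[2, 1, 2]; VV[2]=max(VV[2],msg_vec) then VV[2][2]++ -> VV[2]=[2, 1, 4]
Event 5: SEND 2->1: VV[2][2]++ -> VV[2]=[2, 1, 5], msg_vec=[2, 1, 5]; VV[1]=max(VV[1],msg_vec) then VV[1][1]++ -> VV[1]=[2, 3, 5]
Event 6: LOCAL 1: VV[1][1]++ -> VV[1]=[2, 4, 5]
Event 7: LOCAL 1: VV[1][1]++ -> VV[1]=[2, 5, 5]
Event 8: LOCAL 0: VV[0][0]++ -> VV[0]=[3, 1, 2]
Event 9: SEND 1->2: VV[1][1]++ -> VV[1]=[2, 6, 5], msg_vec=[2, 6, 5]; VV[2]=max(VV[2],msg_vec) then VV[2][2]++ -> VV[2]=[2, 6, 6]
Event 2 stamp: [0, 1, 2]
Event 7 stamp: [2, 5, 5]
[0, 1, 2] <= [2, 5, 5]? True
[2, 5, 5] <= [0, 1, 2]? False
Relation: before

Answer: before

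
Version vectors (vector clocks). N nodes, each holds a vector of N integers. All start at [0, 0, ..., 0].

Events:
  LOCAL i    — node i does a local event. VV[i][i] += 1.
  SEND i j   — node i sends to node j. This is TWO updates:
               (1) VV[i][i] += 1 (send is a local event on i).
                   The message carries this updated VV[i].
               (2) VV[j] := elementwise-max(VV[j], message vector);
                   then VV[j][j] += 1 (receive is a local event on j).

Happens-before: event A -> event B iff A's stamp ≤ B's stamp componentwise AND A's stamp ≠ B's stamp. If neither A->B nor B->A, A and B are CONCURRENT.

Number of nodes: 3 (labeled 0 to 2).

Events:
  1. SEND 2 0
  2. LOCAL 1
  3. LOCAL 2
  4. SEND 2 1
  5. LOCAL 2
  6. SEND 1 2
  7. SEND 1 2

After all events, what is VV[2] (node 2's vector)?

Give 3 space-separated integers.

Answer: 0 4 6

Derivation:
Initial: VV[0]=[0, 0, 0]
Initial: VV[1]=[0, 0, 0]
Initial: VV[2]=[0, 0, 0]
Event 1: SEND 2->0: VV[2][2]++ -> VV[2]=[0, 0, 1], msg_vec=[0, 0, 1]; VV[0]=max(VV[0],msg_vec) then VV[0][0]++ -> VV[0]=[1, 0, 1]
Event 2: LOCAL 1: VV[1][1]++ -> VV[1]=[0, 1, 0]
Event 3: LOCAL 2: VV[2][2]++ -> VV[2]=[0, 0, 2]
Event 4: SEND 2->1: VV[2][2]++ -> VV[2]=[0, 0, 3], msg_vec=[0, 0, 3]; VV[1]=max(VV[1],msg_vec) then VV[1][1]++ -> VV[1]=[0, 2, 3]
Event 5: LOCAL 2: VV[2][2]++ -> VV[2]=[0, 0, 4]
Event 6: SEND 1->2: VV[1][1]++ -> VV[1]=[0, 3, 3], msg_vec=[0, 3, 3]; VV[2]=max(VV[2],msg_vec) then VV[2][2]++ -> VV[2]=[0, 3, 5]
Event 7: SEND 1->2: VV[1][1]++ -> VV[1]=[0, 4, 3], msg_vec=[0, 4, 3]; VV[2]=max(VV[2],msg_vec) then VV[2][2]++ -> VV[2]=[0, 4, 6]
Final vectors: VV[0]=[1, 0, 1]; VV[1]=[0, 4, 3]; VV[2]=[0, 4, 6]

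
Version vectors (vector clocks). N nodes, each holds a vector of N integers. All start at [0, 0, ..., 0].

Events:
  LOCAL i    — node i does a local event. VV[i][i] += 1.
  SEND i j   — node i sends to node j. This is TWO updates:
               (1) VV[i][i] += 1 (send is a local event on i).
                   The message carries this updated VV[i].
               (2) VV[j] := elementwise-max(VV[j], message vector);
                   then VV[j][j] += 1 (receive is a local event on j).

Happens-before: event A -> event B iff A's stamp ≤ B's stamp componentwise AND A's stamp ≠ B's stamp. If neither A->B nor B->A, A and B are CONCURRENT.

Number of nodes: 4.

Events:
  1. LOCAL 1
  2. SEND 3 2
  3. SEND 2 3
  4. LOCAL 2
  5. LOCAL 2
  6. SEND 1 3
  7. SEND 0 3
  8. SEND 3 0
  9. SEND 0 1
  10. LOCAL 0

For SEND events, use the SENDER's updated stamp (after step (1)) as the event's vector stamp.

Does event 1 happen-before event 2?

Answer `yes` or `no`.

Answer: no

Derivation:
Initial: VV[0]=[0, 0, 0, 0]
Initial: VV[1]=[0, 0, 0, 0]
Initial: VV[2]=[0, 0, 0, 0]
Initial: VV[3]=[0, 0, 0, 0]
Event 1: LOCAL 1: VV[1][1]++ -> VV[1]=[0, 1, 0, 0]
Event 2: SEND 3->2: VV[3][3]++ -> VV[3]=[0, 0, 0, 1], msg_vec=[0, 0, 0, 1]; VV[2]=max(VV[2],msg_vec) then VV[2][2]++ -> VV[2]=[0, 0, 1, 1]
Event 3: SEND 2->3: VV[2][2]++ -> VV[2]=[0, 0, 2, 1], msg_vec=[0, 0, 2, 1]; VV[3]=max(VV[3],msg_vec) then VV[3][3]++ -> VV[3]=[0, 0, 2, 2]
Event 4: LOCAL 2: VV[2][2]++ -> VV[2]=[0, 0, 3, 1]
Event 5: LOCAL 2: VV[2][2]++ -> VV[2]=[0, 0, 4, 1]
Event 6: SEND 1->3: VV[1][1]++ -> VV[1]=[0, 2, 0, 0], msg_vec=[0, 2, 0, 0]; VV[3]=max(VV[3],msg_vec) then VV[3][3]++ -> VV[3]=[0, 2, 2, 3]
Event 7: SEND 0->3: VV[0][0]++ -> VV[0]=[1, 0, 0, 0], msg_vec=[1, 0, 0, 0]; VV[3]=max(VV[3],msg_vec) then VV[3][3]++ -> VV[3]=[1, 2, 2, 4]
Event 8: SEND 3->0: VV[3][3]++ -> VV[3]=[1, 2, 2, 5], msg_vec=[1, 2, 2, 5]; VV[0]=max(VV[0],msg_vec) then VV[0][0]++ -> VV[0]=[2, 2, 2, 5]
Event 9: SEND 0->1: VV[0][0]++ -> VV[0]=[3, 2, 2, 5], msg_vec=[3, 2, 2, 5]; VV[1]=max(VV[1],msg_vec) then VV[1][1]++ -> VV[1]=[3, 3, 2, 5]
Event 10: LOCAL 0: VV[0][0]++ -> VV[0]=[4, 2, 2, 5]
Event 1 stamp: [0, 1, 0, 0]
Event 2 stamp: [0, 0, 0, 1]
[0, 1, 0, 0] <= [0, 0, 0, 1]? False. Equal? False. Happens-before: False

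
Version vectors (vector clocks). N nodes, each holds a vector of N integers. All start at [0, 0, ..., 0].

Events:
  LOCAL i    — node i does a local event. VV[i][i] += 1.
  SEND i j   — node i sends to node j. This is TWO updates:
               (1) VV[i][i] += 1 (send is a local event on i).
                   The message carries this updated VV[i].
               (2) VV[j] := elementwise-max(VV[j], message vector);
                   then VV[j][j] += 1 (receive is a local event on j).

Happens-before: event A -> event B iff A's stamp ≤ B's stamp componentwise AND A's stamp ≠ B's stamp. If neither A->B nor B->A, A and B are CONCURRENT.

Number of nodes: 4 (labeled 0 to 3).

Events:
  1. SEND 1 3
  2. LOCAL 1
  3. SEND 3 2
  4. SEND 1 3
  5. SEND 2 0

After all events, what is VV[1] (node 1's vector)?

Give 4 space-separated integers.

Initial: VV[0]=[0, 0, 0, 0]
Initial: VV[1]=[0, 0, 0, 0]
Initial: VV[2]=[0, 0, 0, 0]
Initial: VV[3]=[0, 0, 0, 0]
Event 1: SEND 1->3: VV[1][1]++ -> VV[1]=[0, 1, 0, 0], msg_vec=[0, 1, 0, 0]; VV[3]=max(VV[3],msg_vec) then VV[3][3]++ -> VV[3]=[0, 1, 0, 1]
Event 2: LOCAL 1: VV[1][1]++ -> VV[1]=[0, 2, 0, 0]
Event 3: SEND 3->2: VV[3][3]++ -> VV[3]=[0, 1, 0, 2], msg_vec=[0, 1, 0, 2]; VV[2]=max(VV[2],msg_vec) then VV[2][2]++ -> VV[2]=[0, 1, 1, 2]
Event 4: SEND 1->3: VV[1][1]++ -> VV[1]=[0, 3, 0, 0], msg_vec=[0, 3, 0, 0]; VV[3]=max(VV[3],msg_vec) then VV[3][3]++ -> VV[3]=[0, 3, 0, 3]
Event 5: SEND 2->0: VV[2][2]++ -> VV[2]=[0, 1, 2, 2], msg_vec=[0, 1, 2, 2]; VV[0]=max(VV[0],msg_vec) then VV[0][0]++ -> VV[0]=[1, 1, 2, 2]
Final vectors: VV[0]=[1, 1, 2, 2]; VV[1]=[0, 3, 0, 0]; VV[2]=[0, 1, 2, 2]; VV[3]=[0, 3, 0, 3]

Answer: 0 3 0 0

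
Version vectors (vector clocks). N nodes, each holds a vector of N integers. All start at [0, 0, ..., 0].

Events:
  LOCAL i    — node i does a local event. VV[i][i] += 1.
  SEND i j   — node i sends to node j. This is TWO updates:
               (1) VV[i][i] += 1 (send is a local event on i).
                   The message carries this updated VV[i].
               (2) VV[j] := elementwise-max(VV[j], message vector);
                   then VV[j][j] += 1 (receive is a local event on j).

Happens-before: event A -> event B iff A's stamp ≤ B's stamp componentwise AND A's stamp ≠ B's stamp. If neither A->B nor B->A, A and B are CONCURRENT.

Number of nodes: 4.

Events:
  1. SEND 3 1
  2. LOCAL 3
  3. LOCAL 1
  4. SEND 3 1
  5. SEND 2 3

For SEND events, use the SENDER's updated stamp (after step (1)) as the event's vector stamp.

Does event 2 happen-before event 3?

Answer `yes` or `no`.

Answer: no

Derivation:
Initial: VV[0]=[0, 0, 0, 0]
Initial: VV[1]=[0, 0, 0, 0]
Initial: VV[2]=[0, 0, 0, 0]
Initial: VV[3]=[0, 0, 0, 0]
Event 1: SEND 3->1: VV[3][3]++ -> VV[3]=[0, 0, 0, 1], msg_vec=[0, 0, 0, 1]; VV[1]=max(VV[1],msg_vec) then VV[1][1]++ -> VV[1]=[0, 1, 0, 1]
Event 2: LOCAL 3: VV[3][3]++ -> VV[3]=[0, 0, 0, 2]
Event 3: LOCAL 1: VV[1][1]++ -> VV[1]=[0, 2, 0, 1]
Event 4: SEND 3->1: VV[3][3]++ -> VV[3]=[0, 0, 0, 3], msg_vec=[0, 0, 0, 3]; VV[1]=max(VV[1],msg_vec) then VV[1][1]++ -> VV[1]=[0, 3, 0, 3]
Event 5: SEND 2->3: VV[2][2]++ -> VV[2]=[0, 0, 1, 0], msg_vec=[0, 0, 1, 0]; VV[3]=max(VV[3],msg_vec) then VV[3][3]++ -> VV[3]=[0, 0, 1, 4]
Event 2 stamp: [0, 0, 0, 2]
Event 3 stamp: [0, 2, 0, 1]
[0, 0, 0, 2] <= [0, 2, 0, 1]? False. Equal? False. Happens-before: False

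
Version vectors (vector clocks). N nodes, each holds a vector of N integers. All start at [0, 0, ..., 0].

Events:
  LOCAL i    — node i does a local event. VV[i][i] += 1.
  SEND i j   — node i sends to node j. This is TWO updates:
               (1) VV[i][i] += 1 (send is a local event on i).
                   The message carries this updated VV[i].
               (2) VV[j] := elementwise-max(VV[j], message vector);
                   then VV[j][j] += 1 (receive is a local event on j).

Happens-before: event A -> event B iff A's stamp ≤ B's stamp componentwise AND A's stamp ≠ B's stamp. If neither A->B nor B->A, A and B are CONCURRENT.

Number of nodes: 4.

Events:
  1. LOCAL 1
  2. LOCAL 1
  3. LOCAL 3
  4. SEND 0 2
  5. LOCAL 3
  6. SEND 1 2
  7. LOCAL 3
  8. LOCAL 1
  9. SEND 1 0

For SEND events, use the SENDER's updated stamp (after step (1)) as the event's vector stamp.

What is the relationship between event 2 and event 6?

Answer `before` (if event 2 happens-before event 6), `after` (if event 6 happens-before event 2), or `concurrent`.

Answer: before

Derivation:
Initial: VV[0]=[0, 0, 0, 0]
Initial: VV[1]=[0, 0, 0, 0]
Initial: VV[2]=[0, 0, 0, 0]
Initial: VV[3]=[0, 0, 0, 0]
Event 1: LOCAL 1: VV[1][1]++ -> VV[1]=[0, 1, 0, 0]
Event 2: LOCAL 1: VV[1][1]++ -> VV[1]=[0, 2, 0, 0]
Event 3: LOCAL 3: VV[3][3]++ -> VV[3]=[0, 0, 0, 1]
Event 4: SEND 0->2: VV[0][0]++ -> VV[0]=[1, 0, 0, 0], msg_vec=[1, 0, 0, 0]; VV[2]=max(VV[2],msg_vec) then VV[2][2]++ -> VV[2]=[1, 0, 1, 0]
Event 5: LOCAL 3: VV[3][3]++ -> VV[3]=[0, 0, 0, 2]
Event 6: SEND 1->2: VV[1][1]++ -> VV[1]=[0, 3, 0, 0], msg_vec=[0, 3, 0, 0]; VV[2]=max(VV[2],msg_vec) then VV[2][2]++ -> VV[2]=[1, 3, 2, 0]
Event 7: LOCAL 3: VV[3][3]++ -> VV[3]=[0, 0, 0, 3]
Event 8: LOCAL 1: VV[1][1]++ -> VV[1]=[0, 4, 0, 0]
Event 9: SEND 1->0: VV[1][1]++ -> VV[1]=[0, 5, 0, 0], msg_vec=[0, 5, 0, 0]; VV[0]=max(VV[0],msg_vec) then VV[0][0]++ -> VV[0]=[2, 5, 0, 0]
Event 2 stamp: [0, 2, 0, 0]
Event 6 stamp: [0, 3, 0, 0]
[0, 2, 0, 0] <= [0, 3, 0, 0]? True
[0, 3, 0, 0] <= [0, 2, 0, 0]? False
Relation: before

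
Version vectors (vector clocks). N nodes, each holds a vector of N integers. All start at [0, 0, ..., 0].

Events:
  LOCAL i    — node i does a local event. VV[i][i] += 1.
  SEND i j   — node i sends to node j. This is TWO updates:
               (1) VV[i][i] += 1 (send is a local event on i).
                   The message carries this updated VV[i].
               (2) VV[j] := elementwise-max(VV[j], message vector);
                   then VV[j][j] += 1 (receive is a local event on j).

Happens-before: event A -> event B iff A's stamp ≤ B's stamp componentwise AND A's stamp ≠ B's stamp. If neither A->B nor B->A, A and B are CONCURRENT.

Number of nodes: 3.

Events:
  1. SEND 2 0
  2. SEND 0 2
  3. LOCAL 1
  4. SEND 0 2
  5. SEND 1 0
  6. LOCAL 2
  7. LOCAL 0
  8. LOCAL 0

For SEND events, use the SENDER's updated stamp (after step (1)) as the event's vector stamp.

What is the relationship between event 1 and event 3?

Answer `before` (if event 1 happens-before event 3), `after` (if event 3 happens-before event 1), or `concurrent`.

Answer: concurrent

Derivation:
Initial: VV[0]=[0, 0, 0]
Initial: VV[1]=[0, 0, 0]
Initial: VV[2]=[0, 0, 0]
Event 1: SEND 2->0: VV[2][2]++ -> VV[2]=[0, 0, 1], msg_vec=[0, 0, 1]; VV[0]=max(VV[0],msg_vec) then VV[0][0]++ -> VV[0]=[1, 0, 1]
Event 2: SEND 0->2: VV[0][0]++ -> VV[0]=[2, 0, 1], msg_vec=[2, 0, 1]; VV[2]=max(VV[2],msg_vec) then VV[2][2]++ -> VV[2]=[2, 0, 2]
Event 3: LOCAL 1: VV[1][1]++ -> VV[1]=[0, 1, 0]
Event 4: SEND 0->2: VV[0][0]++ -> VV[0]=[3, 0, 1], msg_vec=[3, 0, 1]; VV[2]=max(VV[2],msg_vec) then VV[2][2]++ -> VV[2]=[3, 0, 3]
Event 5: SEND 1->0: VV[1][1]++ -> VV[1]=[0, 2, 0], msg_vec=[0, 2, 0]; VV[0]=max(VV[0],msg_vec) then VV[0][0]++ -> VV[0]=[4, 2, 1]
Event 6: LOCAL 2: VV[2][2]++ -> VV[2]=[3, 0, 4]
Event 7: LOCAL 0: VV[0][0]++ -> VV[0]=[5, 2, 1]
Event 8: LOCAL 0: VV[0][0]++ -> VV[0]=[6, 2, 1]
Event 1 stamp: [0, 0, 1]
Event 3 stamp: [0, 1, 0]
[0, 0, 1] <= [0, 1, 0]? False
[0, 1, 0] <= [0, 0, 1]? False
Relation: concurrent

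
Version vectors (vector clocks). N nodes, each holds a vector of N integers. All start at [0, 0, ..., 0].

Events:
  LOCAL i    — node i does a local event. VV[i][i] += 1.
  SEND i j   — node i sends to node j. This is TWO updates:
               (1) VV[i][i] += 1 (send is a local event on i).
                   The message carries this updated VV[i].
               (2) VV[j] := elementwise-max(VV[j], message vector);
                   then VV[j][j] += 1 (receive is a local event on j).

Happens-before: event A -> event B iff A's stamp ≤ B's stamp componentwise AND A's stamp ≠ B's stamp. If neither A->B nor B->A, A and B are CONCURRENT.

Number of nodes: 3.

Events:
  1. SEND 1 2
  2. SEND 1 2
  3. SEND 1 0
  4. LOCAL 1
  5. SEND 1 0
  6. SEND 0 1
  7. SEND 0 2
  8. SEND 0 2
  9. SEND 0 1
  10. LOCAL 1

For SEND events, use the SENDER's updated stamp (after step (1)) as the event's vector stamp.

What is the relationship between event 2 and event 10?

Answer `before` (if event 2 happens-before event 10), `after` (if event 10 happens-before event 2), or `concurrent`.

Initial: VV[0]=[0, 0, 0]
Initial: VV[1]=[0, 0, 0]
Initial: VV[2]=[0, 0, 0]
Event 1: SEND 1->2: VV[1][1]++ -> VV[1]=[0, 1, 0], msg_vec=[0, 1, 0]; VV[2]=max(VV[2],msg_vec) then VV[2][2]++ -> VV[2]=[0, 1, 1]
Event 2: SEND 1->2: VV[1][1]++ -> VV[1]=[0, 2, 0], msg_vec=[0, 2, 0]; VV[2]=max(VV[2],msg_vec) then VV[2][2]++ -> VV[2]=[0, 2, 2]
Event 3: SEND 1->0: VV[1][1]++ -> VV[1]=[0, 3, 0], msg_vec=[0, 3, 0]; VV[0]=max(VV[0],msg_vec) then VV[0][0]++ -> VV[0]=[1, 3, 0]
Event 4: LOCAL 1: VV[1][1]++ -> VV[1]=[0, 4, 0]
Event 5: SEND 1->0: VV[1][1]++ -> VV[1]=[0, 5, 0], msg_vec=[0, 5, 0]; VV[0]=max(VV[0],msg_vec) then VV[0][0]++ -> VV[0]=[2, 5, 0]
Event 6: SEND 0->1: VV[0][0]++ -> VV[0]=[3, 5, 0], msg_vec=[3, 5, 0]; VV[1]=max(VV[1],msg_vec) then VV[1][1]++ -> VV[1]=[3, 6, 0]
Event 7: SEND 0->2: VV[0][0]++ -> VV[0]=[4, 5, 0], msg_vec=[4, 5, 0]; VV[2]=max(VV[2],msg_vec) then VV[2][2]++ -> VV[2]=[4, 5, 3]
Event 8: SEND 0->2: VV[0][0]++ -> VV[0]=[5, 5, 0], msg_vec=[5, 5, 0]; VV[2]=max(VV[2],msg_vec) then VV[2][2]++ -> VV[2]=[5, 5, 4]
Event 9: SEND 0->1: VV[0][0]++ -> VV[0]=[6, 5, 0], msg_vec=[6, 5, 0]; VV[1]=max(VV[1],msg_vec) then VV[1][1]++ -> VV[1]=[6, 7, 0]
Event 10: LOCAL 1: VV[1][1]++ -> VV[1]=[6, 8, 0]
Event 2 stamp: [0, 2, 0]
Event 10 stamp: [6, 8, 0]
[0, 2, 0] <= [6, 8, 0]? True
[6, 8, 0] <= [0, 2, 0]? False
Relation: before

Answer: before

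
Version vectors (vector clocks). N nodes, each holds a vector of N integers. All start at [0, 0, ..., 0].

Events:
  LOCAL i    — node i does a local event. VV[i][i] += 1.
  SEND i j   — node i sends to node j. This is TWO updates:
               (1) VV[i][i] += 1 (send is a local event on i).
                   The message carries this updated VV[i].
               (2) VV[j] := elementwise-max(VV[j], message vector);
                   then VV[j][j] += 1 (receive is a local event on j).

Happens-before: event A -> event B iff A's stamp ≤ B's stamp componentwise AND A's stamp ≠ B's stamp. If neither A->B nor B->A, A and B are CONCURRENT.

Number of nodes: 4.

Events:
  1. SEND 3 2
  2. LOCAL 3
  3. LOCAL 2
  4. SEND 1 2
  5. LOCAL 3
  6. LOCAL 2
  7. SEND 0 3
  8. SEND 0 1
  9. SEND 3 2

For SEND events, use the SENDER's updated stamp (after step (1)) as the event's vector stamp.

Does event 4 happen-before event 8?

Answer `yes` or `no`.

Answer: no

Derivation:
Initial: VV[0]=[0, 0, 0, 0]
Initial: VV[1]=[0, 0, 0, 0]
Initial: VV[2]=[0, 0, 0, 0]
Initial: VV[3]=[0, 0, 0, 0]
Event 1: SEND 3->2: VV[3][3]++ -> VV[3]=[0, 0, 0, 1], msg_vec=[0, 0, 0, 1]; VV[2]=max(VV[2],msg_vec) then VV[2][2]++ -> VV[2]=[0, 0, 1, 1]
Event 2: LOCAL 3: VV[3][3]++ -> VV[3]=[0, 0, 0, 2]
Event 3: LOCAL 2: VV[2][2]++ -> VV[2]=[0, 0, 2, 1]
Event 4: SEND 1->2: VV[1][1]++ -> VV[1]=[0, 1, 0, 0], msg_vec=[0, 1, 0, 0]; VV[2]=max(VV[2],msg_vec) then VV[2][2]++ -> VV[2]=[0, 1, 3, 1]
Event 5: LOCAL 3: VV[3][3]++ -> VV[3]=[0, 0, 0, 3]
Event 6: LOCAL 2: VV[2][2]++ -> VV[2]=[0, 1, 4, 1]
Event 7: SEND 0->3: VV[0][0]++ -> VV[0]=[1, 0, 0, 0], msg_vec=[1, 0, 0, 0]; VV[3]=max(VV[3],msg_vec) then VV[3][3]++ -> VV[3]=[1, 0, 0, 4]
Event 8: SEND 0->1: VV[0][0]++ -> VV[0]=[2, 0, 0, 0], msg_vec=[2, 0, 0, 0]; VV[1]=max(VV[1],msg_vec) then VV[1][1]++ -> VV[1]=[2, 2, 0, 0]
Event 9: SEND 3->2: VV[3][3]++ -> VV[3]=[1, 0, 0, 5], msg_vec=[1, 0, 0, 5]; VV[2]=max(VV[2],msg_vec) then VV[2][2]++ -> VV[2]=[1, 1, 5, 5]
Event 4 stamp: [0, 1, 0, 0]
Event 8 stamp: [2, 0, 0, 0]
[0, 1, 0, 0] <= [2, 0, 0, 0]? False. Equal? False. Happens-before: False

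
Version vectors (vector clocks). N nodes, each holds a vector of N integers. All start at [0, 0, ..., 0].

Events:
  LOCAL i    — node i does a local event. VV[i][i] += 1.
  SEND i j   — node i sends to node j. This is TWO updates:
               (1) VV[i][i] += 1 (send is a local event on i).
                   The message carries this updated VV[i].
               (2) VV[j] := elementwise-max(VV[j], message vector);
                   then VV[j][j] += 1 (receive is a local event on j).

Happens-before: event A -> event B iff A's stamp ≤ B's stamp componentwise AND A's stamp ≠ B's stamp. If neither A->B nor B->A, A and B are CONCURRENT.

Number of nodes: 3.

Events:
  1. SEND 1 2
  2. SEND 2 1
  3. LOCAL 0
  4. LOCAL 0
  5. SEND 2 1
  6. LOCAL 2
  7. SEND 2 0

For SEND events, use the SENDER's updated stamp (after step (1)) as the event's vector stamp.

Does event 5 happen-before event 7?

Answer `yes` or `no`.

Initial: VV[0]=[0, 0, 0]
Initial: VV[1]=[0, 0, 0]
Initial: VV[2]=[0, 0, 0]
Event 1: SEND 1->2: VV[1][1]++ -> VV[1]=[0, 1, 0], msg_vec=[0, 1, 0]; VV[2]=max(VV[2],msg_vec) then VV[2][2]++ -> VV[2]=[0, 1, 1]
Event 2: SEND 2->1: VV[2][2]++ -> VV[2]=[0, 1, 2], msg_vec=[0, 1, 2]; VV[1]=max(VV[1],msg_vec) then VV[1][1]++ -> VV[1]=[0, 2, 2]
Event 3: LOCAL 0: VV[0][0]++ -> VV[0]=[1, 0, 0]
Event 4: LOCAL 0: VV[0][0]++ -> VV[0]=[2, 0, 0]
Event 5: SEND 2->1: VV[2][2]++ -> VV[2]=[0, 1, 3], msg_vec=[0, 1, 3]; VV[1]=max(VV[1],msg_vec) then VV[1][1]++ -> VV[1]=[0, 3, 3]
Event 6: LOCAL 2: VV[2][2]++ -> VV[2]=[0, 1, 4]
Event 7: SEND 2->0: VV[2][2]++ -> VV[2]=[0, 1, 5], msg_vec=[0, 1, 5]; VV[0]=max(VV[0],msg_vec) then VV[0][0]++ -> VV[0]=[3, 1, 5]
Event 5 stamp: [0, 1, 3]
Event 7 stamp: [0, 1, 5]
[0, 1, 3] <= [0, 1, 5]? True. Equal? False. Happens-before: True

Answer: yes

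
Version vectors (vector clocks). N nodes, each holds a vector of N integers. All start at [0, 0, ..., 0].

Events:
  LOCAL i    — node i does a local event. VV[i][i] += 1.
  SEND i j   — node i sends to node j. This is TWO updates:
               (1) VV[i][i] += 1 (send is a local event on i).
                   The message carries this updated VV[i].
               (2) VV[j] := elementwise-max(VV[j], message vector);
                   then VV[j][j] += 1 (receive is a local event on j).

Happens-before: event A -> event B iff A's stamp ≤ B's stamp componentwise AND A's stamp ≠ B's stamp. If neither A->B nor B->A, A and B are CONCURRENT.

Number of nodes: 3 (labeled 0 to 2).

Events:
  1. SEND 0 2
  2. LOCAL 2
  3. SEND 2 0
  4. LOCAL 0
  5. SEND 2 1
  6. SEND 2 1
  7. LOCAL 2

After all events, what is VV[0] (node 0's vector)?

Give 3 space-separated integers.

Answer: 3 0 3

Derivation:
Initial: VV[0]=[0, 0, 0]
Initial: VV[1]=[0, 0, 0]
Initial: VV[2]=[0, 0, 0]
Event 1: SEND 0->2: VV[0][0]++ -> VV[0]=[1, 0, 0], msg_vec=[1, 0, 0]; VV[2]=max(VV[2],msg_vec) then VV[2][2]++ -> VV[2]=[1, 0, 1]
Event 2: LOCAL 2: VV[2][2]++ -> VV[2]=[1, 0, 2]
Event 3: SEND 2->0: VV[2][2]++ -> VV[2]=[1, 0, 3], msg_vec=[1, 0, 3]; VV[0]=max(VV[0],msg_vec) then VV[0][0]++ -> VV[0]=[2, 0, 3]
Event 4: LOCAL 0: VV[0][0]++ -> VV[0]=[3, 0, 3]
Event 5: SEND 2->1: VV[2][2]++ -> VV[2]=[1, 0, 4], msg_vec=[1, 0, 4]; VV[1]=max(VV[1],msg_vec) then VV[1][1]++ -> VV[1]=[1, 1, 4]
Event 6: SEND 2->1: VV[2][2]++ -> VV[2]=[1, 0, 5], msg_vec=[1, 0, 5]; VV[1]=max(VV[1],msg_vec) then VV[1][1]++ -> VV[1]=[1, 2, 5]
Event 7: LOCAL 2: VV[2][2]++ -> VV[2]=[1, 0, 6]
Final vectors: VV[0]=[3, 0, 3]; VV[1]=[1, 2, 5]; VV[2]=[1, 0, 6]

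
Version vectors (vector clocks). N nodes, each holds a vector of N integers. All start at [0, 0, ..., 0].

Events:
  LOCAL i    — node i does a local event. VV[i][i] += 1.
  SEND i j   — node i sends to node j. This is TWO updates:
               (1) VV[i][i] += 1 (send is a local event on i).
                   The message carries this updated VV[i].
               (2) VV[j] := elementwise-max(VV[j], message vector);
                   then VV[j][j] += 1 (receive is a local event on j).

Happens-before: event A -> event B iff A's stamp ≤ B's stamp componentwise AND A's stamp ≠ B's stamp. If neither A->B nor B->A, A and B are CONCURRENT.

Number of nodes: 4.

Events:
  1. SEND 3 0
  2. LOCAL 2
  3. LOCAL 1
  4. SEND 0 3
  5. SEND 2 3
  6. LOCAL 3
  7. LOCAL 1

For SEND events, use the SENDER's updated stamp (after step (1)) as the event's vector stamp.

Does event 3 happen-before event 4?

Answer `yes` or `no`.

Answer: no

Derivation:
Initial: VV[0]=[0, 0, 0, 0]
Initial: VV[1]=[0, 0, 0, 0]
Initial: VV[2]=[0, 0, 0, 0]
Initial: VV[3]=[0, 0, 0, 0]
Event 1: SEND 3->0: VV[3][3]++ -> VV[3]=[0, 0, 0, 1], msg_vec=[0, 0, 0, 1]; VV[0]=max(VV[0],msg_vec) then VV[0][0]++ -> VV[0]=[1, 0, 0, 1]
Event 2: LOCAL 2: VV[2][2]++ -> VV[2]=[0, 0, 1, 0]
Event 3: LOCAL 1: VV[1][1]++ -> VV[1]=[0, 1, 0, 0]
Event 4: SEND 0->3: VV[0][0]++ -> VV[0]=[2, 0, 0, 1], msg_vec=[2, 0, 0, 1]; VV[3]=max(VV[3],msg_vec) then VV[3][3]++ -> VV[3]=[2, 0, 0, 2]
Event 5: SEND 2->3: VV[2][2]++ -> VV[2]=[0, 0, 2, 0], msg_vec=[0, 0, 2, 0]; VV[3]=max(VV[3],msg_vec) then VV[3][3]++ -> VV[3]=[2, 0, 2, 3]
Event 6: LOCAL 3: VV[3][3]++ -> VV[3]=[2, 0, 2, 4]
Event 7: LOCAL 1: VV[1][1]++ -> VV[1]=[0, 2, 0, 0]
Event 3 stamp: [0, 1, 0, 0]
Event 4 stamp: [2, 0, 0, 1]
[0, 1, 0, 0] <= [2, 0, 0, 1]? False. Equal? False. Happens-before: False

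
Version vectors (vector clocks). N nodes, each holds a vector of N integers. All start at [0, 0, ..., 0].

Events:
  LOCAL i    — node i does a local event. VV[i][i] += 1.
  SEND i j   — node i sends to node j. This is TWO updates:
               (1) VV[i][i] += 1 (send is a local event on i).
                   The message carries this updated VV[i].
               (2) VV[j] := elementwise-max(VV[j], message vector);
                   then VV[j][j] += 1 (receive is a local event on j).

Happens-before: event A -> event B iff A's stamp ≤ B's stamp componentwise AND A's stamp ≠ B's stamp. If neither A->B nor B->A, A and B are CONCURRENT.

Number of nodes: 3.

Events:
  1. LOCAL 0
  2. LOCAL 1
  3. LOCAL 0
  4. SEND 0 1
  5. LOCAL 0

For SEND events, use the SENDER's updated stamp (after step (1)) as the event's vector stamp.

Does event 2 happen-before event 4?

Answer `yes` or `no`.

Answer: no

Derivation:
Initial: VV[0]=[0, 0, 0]
Initial: VV[1]=[0, 0, 0]
Initial: VV[2]=[0, 0, 0]
Event 1: LOCAL 0: VV[0][0]++ -> VV[0]=[1, 0, 0]
Event 2: LOCAL 1: VV[1][1]++ -> VV[1]=[0, 1, 0]
Event 3: LOCAL 0: VV[0][0]++ -> VV[0]=[2, 0, 0]
Event 4: SEND 0->1: VV[0][0]++ -> VV[0]=[3, 0, 0], msg_vec=[3, 0, 0]; VV[1]=max(VV[1],msg_vec) then VV[1][1]++ -> VV[1]=[3, 2, 0]
Event 5: LOCAL 0: VV[0][0]++ -> VV[0]=[4, 0, 0]
Event 2 stamp: [0, 1, 0]
Event 4 stamp: [3, 0, 0]
[0, 1, 0] <= [3, 0, 0]? False. Equal? False. Happens-before: False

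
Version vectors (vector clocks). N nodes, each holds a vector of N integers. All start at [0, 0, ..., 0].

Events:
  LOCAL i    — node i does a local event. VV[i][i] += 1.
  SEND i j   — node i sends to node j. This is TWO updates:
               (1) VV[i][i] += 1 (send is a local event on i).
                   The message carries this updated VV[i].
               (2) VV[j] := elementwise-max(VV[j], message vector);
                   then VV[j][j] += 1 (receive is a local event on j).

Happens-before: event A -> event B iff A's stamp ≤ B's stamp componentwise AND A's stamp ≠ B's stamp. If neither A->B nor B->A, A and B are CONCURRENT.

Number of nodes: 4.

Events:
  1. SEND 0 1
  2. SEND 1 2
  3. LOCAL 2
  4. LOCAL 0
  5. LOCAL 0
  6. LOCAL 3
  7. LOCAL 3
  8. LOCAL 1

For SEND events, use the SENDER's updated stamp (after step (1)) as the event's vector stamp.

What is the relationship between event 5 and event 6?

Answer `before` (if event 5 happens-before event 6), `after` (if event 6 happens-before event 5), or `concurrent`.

Answer: concurrent

Derivation:
Initial: VV[0]=[0, 0, 0, 0]
Initial: VV[1]=[0, 0, 0, 0]
Initial: VV[2]=[0, 0, 0, 0]
Initial: VV[3]=[0, 0, 0, 0]
Event 1: SEND 0->1: VV[0][0]++ -> VV[0]=[1, 0, 0, 0], msg_vec=[1, 0, 0, 0]; VV[1]=max(VV[1],msg_vec) then VV[1][1]++ -> VV[1]=[1, 1, 0, 0]
Event 2: SEND 1->2: VV[1][1]++ -> VV[1]=[1, 2, 0, 0], msg_vec=[1, 2, 0, 0]; VV[2]=max(VV[2],msg_vec) then VV[2][2]++ -> VV[2]=[1, 2, 1, 0]
Event 3: LOCAL 2: VV[2][2]++ -> VV[2]=[1, 2, 2, 0]
Event 4: LOCAL 0: VV[0][0]++ -> VV[0]=[2, 0, 0, 0]
Event 5: LOCAL 0: VV[0][0]++ -> VV[0]=[3, 0, 0, 0]
Event 6: LOCAL 3: VV[3][3]++ -> VV[3]=[0, 0, 0, 1]
Event 7: LOCAL 3: VV[3][3]++ -> VV[3]=[0, 0, 0, 2]
Event 8: LOCAL 1: VV[1][1]++ -> VV[1]=[1, 3, 0, 0]
Event 5 stamp: [3, 0, 0, 0]
Event 6 stamp: [0, 0, 0, 1]
[3, 0, 0, 0] <= [0, 0, 0, 1]? False
[0, 0, 0, 1] <= [3, 0, 0, 0]? False
Relation: concurrent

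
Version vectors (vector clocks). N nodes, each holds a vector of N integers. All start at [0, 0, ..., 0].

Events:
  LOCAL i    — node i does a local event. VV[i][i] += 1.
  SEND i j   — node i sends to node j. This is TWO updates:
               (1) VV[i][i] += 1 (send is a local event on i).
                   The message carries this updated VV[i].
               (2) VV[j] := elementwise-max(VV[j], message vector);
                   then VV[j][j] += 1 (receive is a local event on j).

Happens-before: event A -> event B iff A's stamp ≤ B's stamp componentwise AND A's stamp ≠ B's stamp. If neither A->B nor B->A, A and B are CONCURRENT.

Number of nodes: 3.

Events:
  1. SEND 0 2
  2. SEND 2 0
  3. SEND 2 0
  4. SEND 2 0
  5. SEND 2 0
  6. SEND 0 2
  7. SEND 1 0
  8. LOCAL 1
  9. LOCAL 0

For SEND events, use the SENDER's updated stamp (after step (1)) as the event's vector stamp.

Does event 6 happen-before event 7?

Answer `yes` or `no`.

Initial: VV[0]=[0, 0, 0]
Initial: VV[1]=[0, 0, 0]
Initial: VV[2]=[0, 0, 0]
Event 1: SEND 0->2: VV[0][0]++ -> VV[0]=[1, 0, 0], msg_vec=[1, 0, 0]; VV[2]=max(VV[2],msg_vec) then VV[2][2]++ -> VV[2]=[1, 0, 1]
Event 2: SEND 2->0: VV[2][2]++ -> VV[2]=[1, 0, 2], msg_vec=[1, 0, 2]; VV[0]=max(VV[0],msg_vec) then VV[0][0]++ -> VV[0]=[2, 0, 2]
Event 3: SEND 2->0: VV[2][2]++ -> VV[2]=[1, 0, 3], msg_vec=[1, 0, 3]; VV[0]=max(VV[0],msg_vec) then VV[0][0]++ -> VV[0]=[3, 0, 3]
Event 4: SEND 2->0: VV[2][2]++ -> VV[2]=[1, 0, 4], msg_vec=[1, 0, 4]; VV[0]=max(VV[0],msg_vec) then VV[0][0]++ -> VV[0]=[4, 0, 4]
Event 5: SEND 2->0: VV[2][2]++ -> VV[2]=[1, 0, 5], msg_vec=[1, 0, 5]; VV[0]=max(VV[0],msg_vec) then VV[0][0]++ -> VV[0]=[5, 0, 5]
Event 6: SEND 0->2: VV[0][0]++ -> VV[0]=[6, 0, 5], msg_vec=[6, 0, 5]; VV[2]=max(VV[2],msg_vec) then VV[2][2]++ -> VV[2]=[6, 0, 6]
Event 7: SEND 1->0: VV[1][1]++ -> VV[1]=[0, 1, 0], msg_vec=[0, 1, 0]; VV[0]=max(VV[0],msg_vec) then VV[0][0]++ -> VV[0]=[7, 1, 5]
Event 8: LOCAL 1: VV[1][1]++ -> VV[1]=[0, 2, 0]
Event 9: LOCAL 0: VV[0][0]++ -> VV[0]=[8, 1, 5]
Event 6 stamp: [6, 0, 5]
Event 7 stamp: [0, 1, 0]
[6, 0, 5] <= [0, 1, 0]? False. Equal? False. Happens-before: False

Answer: no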